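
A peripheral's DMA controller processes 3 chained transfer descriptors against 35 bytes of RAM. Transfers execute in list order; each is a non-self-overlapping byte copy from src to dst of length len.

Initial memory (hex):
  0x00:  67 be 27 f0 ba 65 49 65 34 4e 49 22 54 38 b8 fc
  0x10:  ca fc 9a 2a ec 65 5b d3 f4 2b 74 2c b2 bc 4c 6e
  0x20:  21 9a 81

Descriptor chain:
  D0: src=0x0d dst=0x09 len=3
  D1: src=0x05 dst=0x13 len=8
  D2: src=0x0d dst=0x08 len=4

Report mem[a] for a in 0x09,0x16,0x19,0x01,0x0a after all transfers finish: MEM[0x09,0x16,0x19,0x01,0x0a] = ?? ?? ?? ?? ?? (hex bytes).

[0] 0x0d->0x09 len=3 : 38 b8 fc
[1] 0x05->0x13 len=8 : 65 49 65 34 38 b8 fc 54
[2] 0x0d->0x08 len=4 : 38 b8 fc ca
query mem[0x09]=0xb8, mem[0x16]=0x34, mem[0x19]=0xfc, mem[0x01]=0xbe, mem[0x0a]=0xfc

MEM[0x09,0x16,0x19,0x01,0x0a] = b8 34 fc be fc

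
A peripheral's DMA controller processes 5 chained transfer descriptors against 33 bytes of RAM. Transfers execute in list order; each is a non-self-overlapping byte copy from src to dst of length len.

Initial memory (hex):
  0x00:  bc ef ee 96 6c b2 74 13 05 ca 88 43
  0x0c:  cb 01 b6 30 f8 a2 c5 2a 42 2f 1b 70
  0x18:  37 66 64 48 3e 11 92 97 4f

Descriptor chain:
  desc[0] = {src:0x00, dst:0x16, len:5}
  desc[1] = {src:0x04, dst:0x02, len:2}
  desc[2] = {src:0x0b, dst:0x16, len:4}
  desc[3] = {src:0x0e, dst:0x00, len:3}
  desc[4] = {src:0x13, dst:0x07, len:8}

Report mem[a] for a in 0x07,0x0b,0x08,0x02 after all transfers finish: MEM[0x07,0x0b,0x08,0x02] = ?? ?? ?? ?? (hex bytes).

#0 dst[0x16+5] := {0xbc,0xef,0xee,0x96,0x6c}
#1 dst[0x02+2] := {0x6c,0xb2}
#2 dst[0x16+4] := {0x43,0xcb,0x01,0xb6}
#3 dst[0x00+3] := {0xb6,0x30,0xf8}
#4 dst[0x07+8] := {0x2a,0x42,0x2f,0x43,0xcb,0x01,0xb6,0x6c}
query mem[0x07]=0x2a, mem[0x0b]=0xcb, mem[0x08]=0x42, mem[0x02]=0xf8

MEM[0x07,0x0b,0x08,0x02] = 2a cb 42 f8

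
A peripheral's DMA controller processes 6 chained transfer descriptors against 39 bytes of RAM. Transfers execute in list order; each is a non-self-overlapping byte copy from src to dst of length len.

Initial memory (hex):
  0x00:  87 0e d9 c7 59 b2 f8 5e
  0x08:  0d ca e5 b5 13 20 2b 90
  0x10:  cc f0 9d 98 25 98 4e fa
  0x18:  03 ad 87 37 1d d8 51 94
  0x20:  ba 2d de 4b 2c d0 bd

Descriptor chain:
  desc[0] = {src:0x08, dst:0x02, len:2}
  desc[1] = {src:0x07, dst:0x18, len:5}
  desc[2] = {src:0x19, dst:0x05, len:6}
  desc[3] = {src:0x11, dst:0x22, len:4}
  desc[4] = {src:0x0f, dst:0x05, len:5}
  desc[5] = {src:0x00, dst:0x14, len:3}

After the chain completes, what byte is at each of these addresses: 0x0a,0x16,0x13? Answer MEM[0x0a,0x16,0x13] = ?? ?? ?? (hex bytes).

MEM[0x0a,0x16,0x13] = 51 0d 98

#0 dst[0x02+2] := {0x0d,0xca}
#1 dst[0x18+5] := {0x5e,0x0d,0xca,0xe5,0xb5}
#2 dst[0x05+6] := {0x0d,0xca,0xe5,0xb5,0xd8,0x51}
#3 dst[0x22+4] := {0xf0,0x9d,0x98,0x25}
#4 dst[0x05+5] := {0x90,0xcc,0xf0,0x9d,0x98}
#5 dst[0x14+3] := {0x87,0x0e,0x0d}
query mem[0x0a]=0x51, mem[0x16]=0x0d, mem[0x13]=0x98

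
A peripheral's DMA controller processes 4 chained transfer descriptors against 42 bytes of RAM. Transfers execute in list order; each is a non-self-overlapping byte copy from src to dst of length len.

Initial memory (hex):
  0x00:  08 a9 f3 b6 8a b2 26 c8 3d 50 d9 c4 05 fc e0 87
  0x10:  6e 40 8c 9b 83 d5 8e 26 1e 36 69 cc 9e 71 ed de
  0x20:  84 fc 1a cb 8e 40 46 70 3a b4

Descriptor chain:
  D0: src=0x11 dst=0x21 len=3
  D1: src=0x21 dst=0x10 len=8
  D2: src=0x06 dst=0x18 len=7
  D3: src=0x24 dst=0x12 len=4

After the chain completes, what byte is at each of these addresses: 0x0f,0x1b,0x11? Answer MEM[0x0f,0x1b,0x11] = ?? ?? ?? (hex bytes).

MEM[0x0f,0x1b,0x11] = 87 50 8c

D0: mem[0x21..0x23] <- [40 8c 9b]
D1: mem[0x10..0x17] <- [40 8c 9b 8e 40 46 70 3a]
D2: mem[0x18..0x1e] <- [26 c8 3d 50 d9 c4 05]
D3: mem[0x12..0x15] <- [8e 40 46 70]
query mem[0x0f]=0x87, mem[0x1b]=0x50, mem[0x11]=0x8c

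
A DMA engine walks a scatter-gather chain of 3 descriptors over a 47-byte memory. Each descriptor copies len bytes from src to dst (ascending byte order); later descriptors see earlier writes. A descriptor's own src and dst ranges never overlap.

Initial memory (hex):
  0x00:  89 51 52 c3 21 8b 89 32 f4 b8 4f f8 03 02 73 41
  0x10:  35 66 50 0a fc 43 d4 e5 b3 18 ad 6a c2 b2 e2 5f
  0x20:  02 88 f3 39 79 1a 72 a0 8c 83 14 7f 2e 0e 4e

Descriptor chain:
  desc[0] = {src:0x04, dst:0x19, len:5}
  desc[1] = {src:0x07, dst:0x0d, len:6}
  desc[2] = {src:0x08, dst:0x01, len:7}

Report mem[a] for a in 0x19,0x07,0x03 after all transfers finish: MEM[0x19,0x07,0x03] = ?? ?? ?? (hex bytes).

MEM[0x19,0x07,0x03] = 21 f4 4f

[0] 0x04->0x19 len=5 : 21 8b 89 32 f4
[1] 0x07->0x0d len=6 : 32 f4 b8 4f f8 03
[2] 0x08->0x01 len=7 : f4 b8 4f f8 03 32 f4
query mem[0x19]=0x21, mem[0x07]=0xf4, mem[0x03]=0x4f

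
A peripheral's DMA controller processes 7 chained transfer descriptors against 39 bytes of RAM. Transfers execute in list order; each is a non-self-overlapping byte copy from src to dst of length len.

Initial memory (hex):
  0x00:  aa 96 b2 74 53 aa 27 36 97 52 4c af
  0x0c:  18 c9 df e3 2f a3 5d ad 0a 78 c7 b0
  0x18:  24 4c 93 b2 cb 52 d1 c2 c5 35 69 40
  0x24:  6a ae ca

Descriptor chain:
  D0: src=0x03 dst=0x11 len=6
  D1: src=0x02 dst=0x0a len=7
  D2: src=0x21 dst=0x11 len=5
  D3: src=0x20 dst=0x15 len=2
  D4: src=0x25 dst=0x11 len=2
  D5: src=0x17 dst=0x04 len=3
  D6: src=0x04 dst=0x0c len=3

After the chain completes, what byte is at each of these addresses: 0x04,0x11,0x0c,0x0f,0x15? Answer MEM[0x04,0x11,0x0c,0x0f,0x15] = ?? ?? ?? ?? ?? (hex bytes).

MEM[0x04,0x11,0x0c,0x0f,0x15] = b0 ae b0 36 c5

#0 dst[0x11+6] := {0x74,0x53,0xaa,0x27,0x36,0x97}
#1 dst[0x0a+7] := {0xb2,0x74,0x53,0xaa,0x27,0x36,0x97}
#2 dst[0x11+5] := {0x35,0x69,0x40,0x6a,0xae}
#3 dst[0x15+2] := {0xc5,0x35}
#4 dst[0x11+2] := {0xae,0xca}
#5 dst[0x04+3] := {0xb0,0x24,0x4c}
#6 dst[0x0c+3] := {0xb0,0x24,0x4c}
query mem[0x04]=0xb0, mem[0x11]=0xae, mem[0x0c]=0xb0, mem[0x0f]=0x36, mem[0x15]=0xc5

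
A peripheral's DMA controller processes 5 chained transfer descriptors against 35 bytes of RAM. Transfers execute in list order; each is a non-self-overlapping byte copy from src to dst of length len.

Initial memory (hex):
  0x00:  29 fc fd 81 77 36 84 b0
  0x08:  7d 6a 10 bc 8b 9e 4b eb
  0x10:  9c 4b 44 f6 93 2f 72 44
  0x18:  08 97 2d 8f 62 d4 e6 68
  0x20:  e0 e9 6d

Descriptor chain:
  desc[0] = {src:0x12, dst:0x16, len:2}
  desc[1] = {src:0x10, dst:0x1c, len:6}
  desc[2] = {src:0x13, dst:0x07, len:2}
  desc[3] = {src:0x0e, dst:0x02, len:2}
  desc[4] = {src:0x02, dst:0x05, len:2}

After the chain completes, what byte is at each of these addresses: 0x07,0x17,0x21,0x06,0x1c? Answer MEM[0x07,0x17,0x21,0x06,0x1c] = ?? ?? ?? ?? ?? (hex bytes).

MEM[0x07,0x17,0x21,0x06,0x1c] = f6 f6 2f eb 9c

  after D0: wrote 2B at 0x16 = 44f6
  after D1: wrote 6B at 0x1c = 9c4b44f6932f
  after D2: wrote 2B at 0x07 = f693
  after D3: wrote 2B at 0x02 = 4beb
  after D4: wrote 2B at 0x05 = 4beb
query mem[0x07]=0xf6, mem[0x17]=0xf6, mem[0x21]=0x2f, mem[0x06]=0xeb, mem[0x1c]=0x9c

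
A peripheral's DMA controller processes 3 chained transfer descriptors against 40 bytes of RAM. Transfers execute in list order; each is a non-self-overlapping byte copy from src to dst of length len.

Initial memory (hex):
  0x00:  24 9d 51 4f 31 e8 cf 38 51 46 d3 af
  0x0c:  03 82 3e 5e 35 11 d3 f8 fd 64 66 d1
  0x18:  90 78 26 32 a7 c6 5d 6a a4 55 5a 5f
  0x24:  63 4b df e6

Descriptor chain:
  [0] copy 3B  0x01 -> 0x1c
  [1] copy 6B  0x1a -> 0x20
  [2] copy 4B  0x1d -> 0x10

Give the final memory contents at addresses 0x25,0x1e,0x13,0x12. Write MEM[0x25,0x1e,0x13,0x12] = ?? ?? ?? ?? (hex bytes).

MEM[0x25,0x1e,0x13,0x12] = 6a 4f 26 6a

#0 dst[0x1c+3] := {0x9d,0x51,0x4f}
#1 dst[0x20+6] := {0x26,0x32,0x9d,0x51,0x4f,0x6a}
#2 dst[0x10+4] := {0x51,0x4f,0x6a,0x26}
query mem[0x25]=0x6a, mem[0x1e]=0x4f, mem[0x13]=0x26, mem[0x12]=0x6a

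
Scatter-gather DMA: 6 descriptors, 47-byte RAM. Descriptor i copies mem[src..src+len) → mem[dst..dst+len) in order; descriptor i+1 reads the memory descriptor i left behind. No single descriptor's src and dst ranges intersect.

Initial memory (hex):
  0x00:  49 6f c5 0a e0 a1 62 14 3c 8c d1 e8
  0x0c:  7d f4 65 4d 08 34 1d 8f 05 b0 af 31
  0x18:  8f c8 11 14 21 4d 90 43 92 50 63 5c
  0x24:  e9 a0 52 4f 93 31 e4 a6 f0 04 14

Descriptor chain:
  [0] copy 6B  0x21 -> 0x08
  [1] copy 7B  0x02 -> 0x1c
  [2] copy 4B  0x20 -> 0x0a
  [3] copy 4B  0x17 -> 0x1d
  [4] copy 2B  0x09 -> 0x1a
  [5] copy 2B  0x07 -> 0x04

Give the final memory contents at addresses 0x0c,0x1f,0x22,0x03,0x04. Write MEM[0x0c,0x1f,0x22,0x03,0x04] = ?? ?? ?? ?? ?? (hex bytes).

MEM[0x0c,0x1f,0x22,0x03,0x04] = 50 c8 50 0a 14

D0: mem[0x08..0x0d] <- [50 63 5c e9 a0 52]
D1: mem[0x1c..0x22] <- [c5 0a e0 a1 62 14 50]
D2: mem[0x0a..0x0d] <- [62 14 50 5c]
D3: mem[0x1d..0x20] <- [31 8f c8 11]
D4: mem[0x1a..0x1b] <- [63 62]
D5: mem[0x04..0x05] <- [14 50]
query mem[0x0c]=0x50, mem[0x1f]=0xc8, mem[0x22]=0x50, mem[0x03]=0x0a, mem[0x04]=0x14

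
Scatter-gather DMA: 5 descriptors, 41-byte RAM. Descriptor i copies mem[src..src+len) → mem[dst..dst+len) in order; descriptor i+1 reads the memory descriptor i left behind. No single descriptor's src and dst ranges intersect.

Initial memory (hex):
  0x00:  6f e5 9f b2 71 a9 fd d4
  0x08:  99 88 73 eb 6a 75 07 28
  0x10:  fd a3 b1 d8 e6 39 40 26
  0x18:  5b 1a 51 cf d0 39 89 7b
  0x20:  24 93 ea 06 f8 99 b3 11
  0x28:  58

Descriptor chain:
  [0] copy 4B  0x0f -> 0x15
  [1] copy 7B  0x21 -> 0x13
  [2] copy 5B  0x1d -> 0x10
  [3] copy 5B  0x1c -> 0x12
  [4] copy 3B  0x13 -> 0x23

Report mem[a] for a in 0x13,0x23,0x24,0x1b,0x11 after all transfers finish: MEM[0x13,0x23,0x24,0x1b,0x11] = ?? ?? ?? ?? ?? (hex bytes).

MEM[0x13,0x23,0x24,0x1b,0x11] = 39 39 89 cf 89

[0] 0x0f->0x15 len=4 : 28 fd a3 b1
[1] 0x21->0x13 len=7 : 93 ea 06 f8 99 b3 11
[2] 0x1d->0x10 len=5 : 39 89 7b 24 93
[3] 0x1c->0x12 len=5 : d0 39 89 7b 24
[4] 0x13->0x23 len=3 : 39 89 7b
query mem[0x13]=0x39, mem[0x23]=0x39, mem[0x24]=0x89, mem[0x1b]=0xcf, mem[0x11]=0x89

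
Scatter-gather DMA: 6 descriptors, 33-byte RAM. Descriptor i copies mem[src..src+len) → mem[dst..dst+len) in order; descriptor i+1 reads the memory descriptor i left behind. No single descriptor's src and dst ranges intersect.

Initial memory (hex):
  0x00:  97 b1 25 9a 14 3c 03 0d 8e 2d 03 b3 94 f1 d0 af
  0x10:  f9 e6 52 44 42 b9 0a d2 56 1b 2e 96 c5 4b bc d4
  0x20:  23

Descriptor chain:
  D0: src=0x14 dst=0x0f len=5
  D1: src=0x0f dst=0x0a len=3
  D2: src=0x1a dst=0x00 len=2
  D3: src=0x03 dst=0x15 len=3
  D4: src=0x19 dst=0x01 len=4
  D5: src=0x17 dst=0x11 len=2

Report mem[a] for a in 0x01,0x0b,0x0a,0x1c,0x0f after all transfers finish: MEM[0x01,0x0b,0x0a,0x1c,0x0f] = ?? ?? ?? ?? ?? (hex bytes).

MEM[0x01,0x0b,0x0a,0x1c,0x0f] = 1b b9 42 c5 42

  after D0: wrote 5B at 0x0f = 42b90ad256
  after D1: wrote 3B at 0x0a = 42b90a
  after D2: wrote 2B at 0x00 = 2e96
  after D3: wrote 3B at 0x15 = 9a143c
  after D4: wrote 4B at 0x01 = 1b2e96c5
  after D5: wrote 2B at 0x11 = 3c56
query mem[0x01]=0x1b, mem[0x0b]=0xb9, mem[0x0a]=0x42, mem[0x1c]=0xc5, mem[0x0f]=0x42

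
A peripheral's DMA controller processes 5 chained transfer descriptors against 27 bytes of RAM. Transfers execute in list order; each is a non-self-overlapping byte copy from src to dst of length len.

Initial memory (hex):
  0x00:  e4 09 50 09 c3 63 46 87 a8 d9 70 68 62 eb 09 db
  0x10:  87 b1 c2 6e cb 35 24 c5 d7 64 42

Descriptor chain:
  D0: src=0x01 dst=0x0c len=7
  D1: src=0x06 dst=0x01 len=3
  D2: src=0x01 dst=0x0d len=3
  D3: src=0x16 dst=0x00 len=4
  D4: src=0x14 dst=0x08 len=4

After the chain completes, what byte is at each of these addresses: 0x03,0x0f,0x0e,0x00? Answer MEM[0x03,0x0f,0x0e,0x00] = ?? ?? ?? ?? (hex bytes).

MEM[0x03,0x0f,0x0e,0x00] = 64 a8 87 24

[0] 0x01->0x0c len=7 : 09 50 09 c3 63 46 87
[1] 0x06->0x01 len=3 : 46 87 a8
[2] 0x01->0x0d len=3 : 46 87 a8
[3] 0x16->0x00 len=4 : 24 c5 d7 64
[4] 0x14->0x08 len=4 : cb 35 24 c5
query mem[0x03]=0x64, mem[0x0f]=0xa8, mem[0x0e]=0x87, mem[0x00]=0x24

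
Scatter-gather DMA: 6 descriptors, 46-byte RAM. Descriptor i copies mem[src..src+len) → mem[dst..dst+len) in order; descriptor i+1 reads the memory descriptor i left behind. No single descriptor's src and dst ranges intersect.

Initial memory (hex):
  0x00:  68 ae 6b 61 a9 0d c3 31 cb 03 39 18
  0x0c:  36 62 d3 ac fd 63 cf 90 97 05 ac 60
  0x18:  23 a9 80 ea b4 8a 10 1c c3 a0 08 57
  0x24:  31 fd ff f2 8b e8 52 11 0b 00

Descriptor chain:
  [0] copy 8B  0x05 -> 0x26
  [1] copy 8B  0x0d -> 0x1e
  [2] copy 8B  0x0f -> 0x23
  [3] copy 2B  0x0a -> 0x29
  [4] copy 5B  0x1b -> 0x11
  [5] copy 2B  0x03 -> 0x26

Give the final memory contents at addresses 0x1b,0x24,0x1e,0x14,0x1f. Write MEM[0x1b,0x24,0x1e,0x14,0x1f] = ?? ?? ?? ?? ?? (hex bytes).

[0] 0x05->0x26 len=8 : 0d c3 31 cb 03 39 18 36
[1] 0x0d->0x1e len=8 : 62 d3 ac fd 63 cf 90 97
[2] 0x0f->0x23 len=8 : ac fd 63 cf 90 97 05 ac
[3] 0x0a->0x29 len=2 : 39 18
[4] 0x1b->0x11 len=5 : ea b4 8a 62 d3
[5] 0x03->0x26 len=2 : 61 a9
query mem[0x1b]=0xea, mem[0x24]=0xfd, mem[0x1e]=0x62, mem[0x14]=0x62, mem[0x1f]=0xd3

MEM[0x1b,0x24,0x1e,0x14,0x1f] = ea fd 62 62 d3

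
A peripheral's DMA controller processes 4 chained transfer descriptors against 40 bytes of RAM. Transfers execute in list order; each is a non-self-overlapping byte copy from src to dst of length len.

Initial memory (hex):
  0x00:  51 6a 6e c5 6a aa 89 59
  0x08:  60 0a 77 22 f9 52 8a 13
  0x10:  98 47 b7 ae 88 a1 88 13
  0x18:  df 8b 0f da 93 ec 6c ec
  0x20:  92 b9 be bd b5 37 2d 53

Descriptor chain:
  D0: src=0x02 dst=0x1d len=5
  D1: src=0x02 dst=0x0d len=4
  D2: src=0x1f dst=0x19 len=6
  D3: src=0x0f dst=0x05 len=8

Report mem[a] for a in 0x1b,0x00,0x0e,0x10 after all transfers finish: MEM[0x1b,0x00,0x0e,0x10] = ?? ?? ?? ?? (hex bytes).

#0 dst[0x1d+5] := {0x6e,0xc5,0x6a,0xaa,0x89}
#1 dst[0x0d+4] := {0x6e,0xc5,0x6a,0xaa}
#2 dst[0x19+6] := {0x6a,0xaa,0x89,0xbe,0xbd,0xb5}
#3 dst[0x05+8] := {0x6a,0xaa,0x47,0xb7,0xae,0x88,0xa1,0x88}
query mem[0x1b]=0x89, mem[0x00]=0x51, mem[0x0e]=0xc5, mem[0x10]=0xaa

MEM[0x1b,0x00,0x0e,0x10] = 89 51 c5 aa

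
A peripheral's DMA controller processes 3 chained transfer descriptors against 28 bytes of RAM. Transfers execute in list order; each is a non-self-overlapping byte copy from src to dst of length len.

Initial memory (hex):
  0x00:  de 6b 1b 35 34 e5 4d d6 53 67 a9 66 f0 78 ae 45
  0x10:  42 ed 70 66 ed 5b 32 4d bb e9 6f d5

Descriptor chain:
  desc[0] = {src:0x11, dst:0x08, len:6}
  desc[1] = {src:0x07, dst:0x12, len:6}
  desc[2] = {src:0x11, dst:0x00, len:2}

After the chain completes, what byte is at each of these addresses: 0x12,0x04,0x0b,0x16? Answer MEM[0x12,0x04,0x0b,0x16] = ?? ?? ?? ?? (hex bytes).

MEM[0x12,0x04,0x0b,0x16] = d6 34 ed ed

  after D0: wrote 6B at 0x08 = ed7066ed5b32
  after D1: wrote 6B at 0x12 = d6ed7066ed5b
  after D2: wrote 2B at 0x00 = edd6
query mem[0x12]=0xd6, mem[0x04]=0x34, mem[0x0b]=0xed, mem[0x16]=0xed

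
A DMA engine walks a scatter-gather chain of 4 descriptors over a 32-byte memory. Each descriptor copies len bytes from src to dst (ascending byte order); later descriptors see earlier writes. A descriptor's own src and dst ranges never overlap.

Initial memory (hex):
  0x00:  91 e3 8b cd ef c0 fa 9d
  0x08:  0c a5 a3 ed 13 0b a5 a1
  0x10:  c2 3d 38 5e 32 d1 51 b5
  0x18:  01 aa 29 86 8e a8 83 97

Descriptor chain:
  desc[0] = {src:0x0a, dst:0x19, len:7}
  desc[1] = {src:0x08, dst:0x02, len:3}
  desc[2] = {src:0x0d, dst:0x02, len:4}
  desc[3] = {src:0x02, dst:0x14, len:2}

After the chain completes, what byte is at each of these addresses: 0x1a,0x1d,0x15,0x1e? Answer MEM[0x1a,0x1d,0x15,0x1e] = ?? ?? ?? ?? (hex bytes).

MEM[0x1a,0x1d,0x15,0x1e] = ed a5 a5 a1

#0 dst[0x19+7] := {0xa3,0xed,0x13,0x0b,0xa5,0xa1,0xc2}
#1 dst[0x02+3] := {0x0c,0xa5,0xa3}
#2 dst[0x02+4] := {0x0b,0xa5,0xa1,0xc2}
#3 dst[0x14+2] := {0x0b,0xa5}
query mem[0x1a]=0xed, mem[0x1d]=0xa5, mem[0x15]=0xa5, mem[0x1e]=0xa1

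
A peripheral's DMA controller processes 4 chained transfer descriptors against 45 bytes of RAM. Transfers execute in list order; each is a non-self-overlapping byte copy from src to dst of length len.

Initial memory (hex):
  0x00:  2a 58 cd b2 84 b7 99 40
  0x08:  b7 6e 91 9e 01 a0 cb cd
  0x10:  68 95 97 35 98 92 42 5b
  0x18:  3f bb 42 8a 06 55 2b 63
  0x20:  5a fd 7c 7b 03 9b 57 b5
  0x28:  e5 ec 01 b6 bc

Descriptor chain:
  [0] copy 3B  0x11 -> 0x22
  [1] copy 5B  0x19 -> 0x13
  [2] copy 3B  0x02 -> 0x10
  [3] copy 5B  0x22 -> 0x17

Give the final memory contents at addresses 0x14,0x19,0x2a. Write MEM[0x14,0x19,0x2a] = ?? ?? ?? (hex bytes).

D0: mem[0x22..0x24] <- [95 97 35]
D1: mem[0x13..0x17] <- [bb 42 8a 06 55]
D2: mem[0x10..0x12] <- [cd b2 84]
D3: mem[0x17..0x1b] <- [95 97 35 9b 57]
query mem[0x14]=0x42, mem[0x19]=0x35, mem[0x2a]=0x01

MEM[0x14,0x19,0x2a] = 42 35 01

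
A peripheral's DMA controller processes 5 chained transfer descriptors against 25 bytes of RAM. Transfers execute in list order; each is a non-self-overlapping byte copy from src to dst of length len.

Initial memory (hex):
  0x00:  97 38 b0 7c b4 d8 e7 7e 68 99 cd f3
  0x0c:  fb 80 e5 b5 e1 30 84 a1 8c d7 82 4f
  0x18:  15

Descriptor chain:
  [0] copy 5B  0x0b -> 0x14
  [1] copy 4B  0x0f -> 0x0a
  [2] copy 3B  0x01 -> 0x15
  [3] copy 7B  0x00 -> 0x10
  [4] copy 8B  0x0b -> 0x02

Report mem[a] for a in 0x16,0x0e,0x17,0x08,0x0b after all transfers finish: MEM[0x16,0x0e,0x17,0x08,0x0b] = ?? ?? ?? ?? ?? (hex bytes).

[0] 0x0b->0x14 len=5 : f3 fb 80 e5 b5
[1] 0x0f->0x0a len=4 : b5 e1 30 84
[2] 0x01->0x15 len=3 : 38 b0 7c
[3] 0x00->0x10 len=7 : 97 38 b0 7c b4 d8 e7
[4] 0x0b->0x02 len=8 : e1 30 84 e5 b5 97 38 b0
query mem[0x16]=0xe7, mem[0x0e]=0xe5, mem[0x17]=0x7c, mem[0x08]=0x38, mem[0x0b]=0xe1

MEM[0x16,0x0e,0x17,0x08,0x0b] = e7 e5 7c 38 e1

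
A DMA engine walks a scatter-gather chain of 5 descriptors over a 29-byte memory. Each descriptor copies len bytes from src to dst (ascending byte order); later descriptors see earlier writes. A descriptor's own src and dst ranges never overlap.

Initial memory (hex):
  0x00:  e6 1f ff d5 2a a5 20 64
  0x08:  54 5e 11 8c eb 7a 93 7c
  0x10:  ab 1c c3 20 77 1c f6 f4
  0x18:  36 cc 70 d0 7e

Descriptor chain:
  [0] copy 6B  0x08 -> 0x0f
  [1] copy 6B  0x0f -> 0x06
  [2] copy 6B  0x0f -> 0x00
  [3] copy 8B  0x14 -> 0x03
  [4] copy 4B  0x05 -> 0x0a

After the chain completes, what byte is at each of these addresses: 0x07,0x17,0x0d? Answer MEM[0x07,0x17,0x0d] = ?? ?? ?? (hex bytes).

MEM[0x07,0x17,0x0d] = 36 f4 cc

[0] 0x08->0x0f len=6 : 54 5e 11 8c eb 7a
[1] 0x0f->0x06 len=6 : 54 5e 11 8c eb 7a
[2] 0x0f->0x00 len=6 : 54 5e 11 8c eb 7a
[3] 0x14->0x03 len=8 : 7a 1c f6 f4 36 cc 70 d0
[4] 0x05->0x0a len=4 : f6 f4 36 cc
query mem[0x07]=0x36, mem[0x17]=0xf4, mem[0x0d]=0xcc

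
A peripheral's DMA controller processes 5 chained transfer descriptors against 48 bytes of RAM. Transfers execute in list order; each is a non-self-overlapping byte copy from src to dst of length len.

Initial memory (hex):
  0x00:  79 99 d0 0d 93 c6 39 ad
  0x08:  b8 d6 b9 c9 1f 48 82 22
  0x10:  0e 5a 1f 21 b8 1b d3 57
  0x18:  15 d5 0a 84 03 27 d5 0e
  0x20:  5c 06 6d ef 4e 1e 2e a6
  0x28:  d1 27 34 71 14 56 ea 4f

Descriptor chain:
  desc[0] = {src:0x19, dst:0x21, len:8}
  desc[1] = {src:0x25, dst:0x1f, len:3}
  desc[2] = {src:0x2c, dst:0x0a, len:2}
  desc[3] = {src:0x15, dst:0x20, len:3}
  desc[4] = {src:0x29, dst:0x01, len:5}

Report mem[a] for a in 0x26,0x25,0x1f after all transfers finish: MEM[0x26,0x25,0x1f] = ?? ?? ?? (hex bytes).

  after D0: wrote 8B at 0x21 = d50a840327d50e5c
  after D1: wrote 3B at 0x1f = 27d50e
  after D2: wrote 2B at 0x0a = 1456
  after D3: wrote 3B at 0x20 = 1bd357
  after D4: wrote 5B at 0x01 = 2734711456
query mem[0x26]=0xd5, mem[0x25]=0x27, mem[0x1f]=0x27

MEM[0x26,0x25,0x1f] = d5 27 27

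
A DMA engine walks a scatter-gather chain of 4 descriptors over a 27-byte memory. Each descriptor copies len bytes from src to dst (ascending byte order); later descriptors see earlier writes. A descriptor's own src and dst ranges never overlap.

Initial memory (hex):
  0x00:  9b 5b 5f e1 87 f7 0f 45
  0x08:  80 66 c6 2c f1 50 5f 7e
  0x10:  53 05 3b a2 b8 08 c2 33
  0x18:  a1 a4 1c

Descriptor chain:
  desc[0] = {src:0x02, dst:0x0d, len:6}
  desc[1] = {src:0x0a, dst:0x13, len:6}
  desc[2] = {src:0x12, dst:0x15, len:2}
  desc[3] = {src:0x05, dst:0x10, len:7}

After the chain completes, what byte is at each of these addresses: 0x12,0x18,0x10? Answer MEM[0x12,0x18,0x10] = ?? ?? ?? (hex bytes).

[0] 0x02->0x0d len=6 : 5f e1 87 f7 0f 45
[1] 0x0a->0x13 len=6 : c6 2c f1 5f e1 87
[2] 0x12->0x15 len=2 : 45 c6
[3] 0x05->0x10 len=7 : f7 0f 45 80 66 c6 2c
query mem[0x12]=0x45, mem[0x18]=0x87, mem[0x10]=0xf7

MEM[0x12,0x18,0x10] = 45 87 f7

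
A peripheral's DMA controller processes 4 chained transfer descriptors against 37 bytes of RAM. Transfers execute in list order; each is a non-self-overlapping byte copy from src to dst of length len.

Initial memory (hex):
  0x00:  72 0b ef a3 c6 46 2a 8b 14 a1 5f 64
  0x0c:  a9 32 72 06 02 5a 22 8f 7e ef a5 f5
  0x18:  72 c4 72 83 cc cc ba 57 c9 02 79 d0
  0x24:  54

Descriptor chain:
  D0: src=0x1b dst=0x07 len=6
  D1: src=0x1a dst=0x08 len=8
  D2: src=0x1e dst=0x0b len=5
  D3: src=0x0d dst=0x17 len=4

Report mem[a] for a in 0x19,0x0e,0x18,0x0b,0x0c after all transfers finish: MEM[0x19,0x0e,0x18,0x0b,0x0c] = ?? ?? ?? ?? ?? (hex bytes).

MEM[0x19,0x0e,0x18,0x0b,0x0c] = 79 02 02 ba 57

  after D0: wrote 6B at 0x07 = 83ccccba57c9
  after D1: wrote 8B at 0x08 = 7283ccccba57c902
  after D2: wrote 5B at 0x0b = ba57c90279
  after D3: wrote 4B at 0x17 = c9027902
query mem[0x19]=0x79, mem[0x0e]=0x02, mem[0x18]=0x02, mem[0x0b]=0xba, mem[0x0c]=0x57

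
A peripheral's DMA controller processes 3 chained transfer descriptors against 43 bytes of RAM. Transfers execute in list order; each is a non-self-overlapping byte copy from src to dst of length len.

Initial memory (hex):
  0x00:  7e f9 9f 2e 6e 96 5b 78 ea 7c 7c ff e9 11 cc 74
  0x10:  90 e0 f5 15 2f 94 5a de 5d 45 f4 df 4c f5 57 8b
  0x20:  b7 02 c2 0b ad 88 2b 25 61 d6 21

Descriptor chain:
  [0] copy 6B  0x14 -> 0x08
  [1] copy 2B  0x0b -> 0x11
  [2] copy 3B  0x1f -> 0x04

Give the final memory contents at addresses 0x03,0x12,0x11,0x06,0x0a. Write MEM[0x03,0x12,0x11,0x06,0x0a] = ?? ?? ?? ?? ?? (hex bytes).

MEM[0x03,0x12,0x11,0x06,0x0a] = 2e 5d de 02 5a

[0] 0x14->0x08 len=6 : 2f 94 5a de 5d 45
[1] 0x0b->0x11 len=2 : de 5d
[2] 0x1f->0x04 len=3 : 8b b7 02
query mem[0x03]=0x2e, mem[0x12]=0x5d, mem[0x11]=0xde, mem[0x06]=0x02, mem[0x0a]=0x5a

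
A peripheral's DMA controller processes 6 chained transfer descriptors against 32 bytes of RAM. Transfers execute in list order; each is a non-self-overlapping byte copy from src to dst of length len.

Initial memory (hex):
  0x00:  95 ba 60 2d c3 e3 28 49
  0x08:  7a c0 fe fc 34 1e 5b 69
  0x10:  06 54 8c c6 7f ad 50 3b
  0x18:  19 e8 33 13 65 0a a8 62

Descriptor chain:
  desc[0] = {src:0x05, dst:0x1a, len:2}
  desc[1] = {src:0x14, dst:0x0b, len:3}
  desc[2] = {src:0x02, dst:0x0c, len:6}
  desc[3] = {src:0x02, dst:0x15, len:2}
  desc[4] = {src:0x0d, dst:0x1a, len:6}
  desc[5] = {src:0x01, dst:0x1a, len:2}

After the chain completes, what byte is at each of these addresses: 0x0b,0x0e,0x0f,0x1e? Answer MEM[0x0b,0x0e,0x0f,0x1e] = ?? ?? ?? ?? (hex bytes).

MEM[0x0b,0x0e,0x0f,0x1e] = 7f c3 e3 49

#0 dst[0x1a+2] := {0xe3,0x28}
#1 dst[0x0b+3] := {0x7f,0xad,0x50}
#2 dst[0x0c+6] := {0x60,0x2d,0xc3,0xe3,0x28,0x49}
#3 dst[0x15+2] := {0x60,0x2d}
#4 dst[0x1a+6] := {0x2d,0xc3,0xe3,0x28,0x49,0x8c}
#5 dst[0x1a+2] := {0xba,0x60}
query mem[0x0b]=0x7f, mem[0x0e]=0xc3, mem[0x0f]=0xe3, mem[0x1e]=0x49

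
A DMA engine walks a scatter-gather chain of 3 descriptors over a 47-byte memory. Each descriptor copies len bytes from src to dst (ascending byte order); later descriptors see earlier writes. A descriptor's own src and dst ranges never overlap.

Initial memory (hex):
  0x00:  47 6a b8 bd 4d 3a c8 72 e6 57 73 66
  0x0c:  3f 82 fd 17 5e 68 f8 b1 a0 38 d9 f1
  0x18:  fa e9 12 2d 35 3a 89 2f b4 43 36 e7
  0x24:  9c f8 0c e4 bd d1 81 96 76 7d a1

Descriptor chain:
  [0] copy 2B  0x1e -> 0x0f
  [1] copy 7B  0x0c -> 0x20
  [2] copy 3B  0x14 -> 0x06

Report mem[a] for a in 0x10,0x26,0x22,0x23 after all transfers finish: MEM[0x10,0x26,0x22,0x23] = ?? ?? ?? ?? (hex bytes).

[0] 0x1e->0x0f len=2 : 89 2f
[1] 0x0c->0x20 len=7 : 3f 82 fd 89 2f 68 f8
[2] 0x14->0x06 len=3 : a0 38 d9
query mem[0x10]=0x2f, mem[0x26]=0xf8, mem[0x22]=0xfd, mem[0x23]=0x89

MEM[0x10,0x26,0x22,0x23] = 2f f8 fd 89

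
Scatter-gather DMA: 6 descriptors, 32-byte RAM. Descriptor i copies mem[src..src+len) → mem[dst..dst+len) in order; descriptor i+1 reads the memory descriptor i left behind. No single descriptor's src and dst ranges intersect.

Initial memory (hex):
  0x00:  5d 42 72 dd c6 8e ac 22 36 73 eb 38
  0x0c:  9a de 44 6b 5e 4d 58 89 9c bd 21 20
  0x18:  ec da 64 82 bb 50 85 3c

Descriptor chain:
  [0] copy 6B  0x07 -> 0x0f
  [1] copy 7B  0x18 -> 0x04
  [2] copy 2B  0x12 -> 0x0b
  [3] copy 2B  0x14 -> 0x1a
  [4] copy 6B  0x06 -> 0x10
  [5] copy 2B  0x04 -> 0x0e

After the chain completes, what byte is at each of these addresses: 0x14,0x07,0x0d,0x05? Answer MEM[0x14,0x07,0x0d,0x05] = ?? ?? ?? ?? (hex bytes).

MEM[0x14,0x07,0x0d,0x05] = 85 82 de da

[0] 0x07->0x0f len=6 : 22 36 73 eb 38 9a
[1] 0x18->0x04 len=7 : ec da 64 82 bb 50 85
[2] 0x12->0x0b len=2 : eb 38
[3] 0x14->0x1a len=2 : 9a bd
[4] 0x06->0x10 len=6 : 64 82 bb 50 85 eb
[5] 0x04->0x0e len=2 : ec da
query mem[0x14]=0x85, mem[0x07]=0x82, mem[0x0d]=0xde, mem[0x05]=0xda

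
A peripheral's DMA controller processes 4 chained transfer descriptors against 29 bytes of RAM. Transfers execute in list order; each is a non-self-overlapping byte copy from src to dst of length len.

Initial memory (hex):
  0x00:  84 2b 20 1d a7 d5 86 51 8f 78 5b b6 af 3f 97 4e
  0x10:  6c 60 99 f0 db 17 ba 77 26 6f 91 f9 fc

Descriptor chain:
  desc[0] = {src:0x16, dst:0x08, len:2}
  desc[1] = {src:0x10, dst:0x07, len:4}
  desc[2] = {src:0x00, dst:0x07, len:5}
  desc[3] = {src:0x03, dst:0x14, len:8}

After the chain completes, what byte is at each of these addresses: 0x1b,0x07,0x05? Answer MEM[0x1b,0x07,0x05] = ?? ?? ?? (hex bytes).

#0 dst[0x08+2] := {0xba,0x77}
#1 dst[0x07+4] := {0x6c,0x60,0x99,0xf0}
#2 dst[0x07+5] := {0x84,0x2b,0x20,0x1d,0xa7}
#3 dst[0x14+8] := {0x1d,0xa7,0xd5,0x86,0x84,0x2b,0x20,0x1d}
query mem[0x1b]=0x1d, mem[0x07]=0x84, mem[0x05]=0xd5

MEM[0x1b,0x07,0x05] = 1d 84 d5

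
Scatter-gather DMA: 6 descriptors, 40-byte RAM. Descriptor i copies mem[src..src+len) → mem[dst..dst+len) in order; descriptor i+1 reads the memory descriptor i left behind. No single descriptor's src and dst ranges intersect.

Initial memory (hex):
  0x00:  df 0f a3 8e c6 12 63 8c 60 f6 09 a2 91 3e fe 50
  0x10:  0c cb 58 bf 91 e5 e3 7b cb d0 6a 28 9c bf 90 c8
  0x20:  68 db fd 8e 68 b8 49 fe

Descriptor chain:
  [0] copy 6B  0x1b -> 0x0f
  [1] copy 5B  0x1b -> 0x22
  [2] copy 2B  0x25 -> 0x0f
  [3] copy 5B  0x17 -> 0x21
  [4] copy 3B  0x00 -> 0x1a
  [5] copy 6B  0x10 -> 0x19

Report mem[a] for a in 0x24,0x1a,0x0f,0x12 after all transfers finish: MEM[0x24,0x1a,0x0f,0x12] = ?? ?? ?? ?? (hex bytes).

MEM[0x24,0x1a,0x0f,0x12] = 6a bf 90 90

  after D0: wrote 6B at 0x0f = 289cbf90c868
  after D1: wrote 5B at 0x22 = 289cbf90c8
  after D2: wrote 2B at 0x0f = 90c8
  after D3: wrote 5B at 0x21 = 7bcbd06a28
  after D4: wrote 3B at 0x1a = df0fa3
  after D5: wrote 6B at 0x19 = c8bf90c868e5
query mem[0x24]=0x6a, mem[0x1a]=0xbf, mem[0x0f]=0x90, mem[0x12]=0x90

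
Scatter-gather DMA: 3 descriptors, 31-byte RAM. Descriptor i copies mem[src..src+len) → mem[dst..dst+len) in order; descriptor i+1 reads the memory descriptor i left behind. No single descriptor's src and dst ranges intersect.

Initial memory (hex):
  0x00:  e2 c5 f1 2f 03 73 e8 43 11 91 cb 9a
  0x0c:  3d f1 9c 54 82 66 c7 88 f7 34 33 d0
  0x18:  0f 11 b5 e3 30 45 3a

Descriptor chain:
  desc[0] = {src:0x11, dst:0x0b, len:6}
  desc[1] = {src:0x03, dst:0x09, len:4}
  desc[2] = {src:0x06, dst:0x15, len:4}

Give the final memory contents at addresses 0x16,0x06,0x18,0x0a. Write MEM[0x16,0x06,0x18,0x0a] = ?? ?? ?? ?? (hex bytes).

MEM[0x16,0x06,0x18,0x0a] = 43 e8 2f 03

#0 dst[0x0b+6] := {0x66,0xc7,0x88,0xf7,0x34,0x33}
#1 dst[0x09+4] := {0x2f,0x03,0x73,0xe8}
#2 dst[0x15+4] := {0xe8,0x43,0x11,0x2f}
query mem[0x16]=0x43, mem[0x06]=0xe8, mem[0x18]=0x2f, mem[0x0a]=0x03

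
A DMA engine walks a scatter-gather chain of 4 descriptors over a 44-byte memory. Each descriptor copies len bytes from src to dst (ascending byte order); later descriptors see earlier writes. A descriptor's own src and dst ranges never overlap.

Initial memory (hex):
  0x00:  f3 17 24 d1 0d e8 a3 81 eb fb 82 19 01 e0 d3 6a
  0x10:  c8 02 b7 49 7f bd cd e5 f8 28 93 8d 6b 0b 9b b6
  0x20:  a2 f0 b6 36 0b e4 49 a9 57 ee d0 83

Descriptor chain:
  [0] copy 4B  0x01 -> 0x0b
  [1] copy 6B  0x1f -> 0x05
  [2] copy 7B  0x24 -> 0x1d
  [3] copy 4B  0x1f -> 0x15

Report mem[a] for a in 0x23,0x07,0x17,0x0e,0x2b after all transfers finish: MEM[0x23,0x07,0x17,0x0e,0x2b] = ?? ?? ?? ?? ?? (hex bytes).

#0 dst[0x0b+4] := {0x17,0x24,0xd1,0x0d}
#1 dst[0x05+6] := {0xb6,0xa2,0xf0,0xb6,0x36,0x0b}
#2 dst[0x1d+7] := {0x0b,0xe4,0x49,0xa9,0x57,0xee,0xd0}
#3 dst[0x15+4] := {0x49,0xa9,0x57,0xee}
query mem[0x23]=0xd0, mem[0x07]=0xf0, mem[0x17]=0x57, mem[0x0e]=0x0d, mem[0x2b]=0x83

MEM[0x23,0x07,0x17,0x0e,0x2b] = d0 f0 57 0d 83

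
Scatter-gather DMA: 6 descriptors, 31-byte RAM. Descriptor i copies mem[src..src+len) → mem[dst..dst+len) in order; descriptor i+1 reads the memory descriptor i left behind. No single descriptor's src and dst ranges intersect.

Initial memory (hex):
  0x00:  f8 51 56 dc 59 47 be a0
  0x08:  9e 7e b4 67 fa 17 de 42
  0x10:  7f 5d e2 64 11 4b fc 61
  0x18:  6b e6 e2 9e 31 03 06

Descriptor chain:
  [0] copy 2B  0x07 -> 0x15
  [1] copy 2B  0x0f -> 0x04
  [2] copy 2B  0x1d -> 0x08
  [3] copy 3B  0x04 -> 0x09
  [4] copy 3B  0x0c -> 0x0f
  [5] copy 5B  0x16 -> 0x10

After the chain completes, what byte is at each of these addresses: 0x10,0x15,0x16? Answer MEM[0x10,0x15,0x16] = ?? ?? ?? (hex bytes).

D0: mem[0x15..0x16] <- [a0 9e]
D1: mem[0x04..0x05] <- [42 7f]
D2: mem[0x08..0x09] <- [03 06]
D3: mem[0x09..0x0b] <- [42 7f be]
D4: mem[0x0f..0x11] <- [fa 17 de]
D5: mem[0x10..0x14] <- [9e 61 6b e6 e2]
query mem[0x10]=0x9e, mem[0x15]=0xa0, mem[0x16]=0x9e

MEM[0x10,0x15,0x16] = 9e a0 9e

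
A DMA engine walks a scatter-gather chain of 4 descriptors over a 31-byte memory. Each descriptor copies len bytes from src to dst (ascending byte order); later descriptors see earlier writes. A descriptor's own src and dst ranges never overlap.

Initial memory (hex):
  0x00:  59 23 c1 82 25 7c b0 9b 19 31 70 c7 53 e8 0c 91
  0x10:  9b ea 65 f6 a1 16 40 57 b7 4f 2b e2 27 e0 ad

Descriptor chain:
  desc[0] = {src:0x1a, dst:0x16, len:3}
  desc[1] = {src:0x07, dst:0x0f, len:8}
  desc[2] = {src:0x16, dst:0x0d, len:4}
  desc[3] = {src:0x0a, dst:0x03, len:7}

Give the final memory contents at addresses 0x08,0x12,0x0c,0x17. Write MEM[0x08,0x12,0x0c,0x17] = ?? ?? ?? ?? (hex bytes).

D0: mem[0x16..0x18] <- [2b e2 27]
D1: mem[0x0f..0x16] <- [9b 19 31 70 c7 53 e8 0c]
D2: mem[0x0d..0x10] <- [0c e2 27 4f]
D3: mem[0x03..0x09] <- [70 c7 53 0c e2 27 4f]
query mem[0x08]=0x27, mem[0x12]=0x70, mem[0x0c]=0x53, mem[0x17]=0xe2

MEM[0x08,0x12,0x0c,0x17] = 27 70 53 e2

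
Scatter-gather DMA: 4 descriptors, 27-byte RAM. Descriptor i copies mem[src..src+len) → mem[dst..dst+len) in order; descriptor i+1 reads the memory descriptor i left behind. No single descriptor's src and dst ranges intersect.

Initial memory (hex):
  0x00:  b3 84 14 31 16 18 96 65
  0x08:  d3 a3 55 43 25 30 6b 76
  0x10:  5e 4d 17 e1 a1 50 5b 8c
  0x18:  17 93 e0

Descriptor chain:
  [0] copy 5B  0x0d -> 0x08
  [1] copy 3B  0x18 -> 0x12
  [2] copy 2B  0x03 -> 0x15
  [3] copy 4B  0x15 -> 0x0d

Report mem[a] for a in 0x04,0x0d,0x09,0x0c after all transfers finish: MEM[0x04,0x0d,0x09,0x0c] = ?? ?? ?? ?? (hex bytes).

D0: mem[0x08..0x0c] <- [30 6b 76 5e 4d]
D1: mem[0x12..0x14] <- [17 93 e0]
D2: mem[0x15..0x16] <- [31 16]
D3: mem[0x0d..0x10] <- [31 16 8c 17]
query mem[0x04]=0x16, mem[0x0d]=0x31, mem[0x09]=0x6b, mem[0x0c]=0x4d

MEM[0x04,0x0d,0x09,0x0c] = 16 31 6b 4d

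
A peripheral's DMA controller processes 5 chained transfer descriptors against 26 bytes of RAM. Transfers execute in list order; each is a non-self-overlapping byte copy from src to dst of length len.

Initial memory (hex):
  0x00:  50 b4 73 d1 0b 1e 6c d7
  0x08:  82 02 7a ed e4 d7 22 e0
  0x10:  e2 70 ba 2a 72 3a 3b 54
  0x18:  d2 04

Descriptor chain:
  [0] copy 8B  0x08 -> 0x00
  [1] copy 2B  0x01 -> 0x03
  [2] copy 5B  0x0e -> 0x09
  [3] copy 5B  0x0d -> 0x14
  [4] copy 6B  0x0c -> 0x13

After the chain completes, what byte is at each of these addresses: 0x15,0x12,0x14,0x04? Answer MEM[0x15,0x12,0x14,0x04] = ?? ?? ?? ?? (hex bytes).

  after D0: wrote 8B at 0x00 = 82027aede4d722e0
  after D1: wrote 2B at 0x03 = 027a
  after D2: wrote 5B at 0x09 = 22e0e270ba
  after D3: wrote 5B at 0x14 = ba22e0e270
  after D4: wrote 6B at 0x13 = 70ba22e0e270
query mem[0x15]=0x22, mem[0x12]=0xba, mem[0x14]=0xba, mem[0x04]=0x7a

MEM[0x15,0x12,0x14,0x04] = 22 ba ba 7a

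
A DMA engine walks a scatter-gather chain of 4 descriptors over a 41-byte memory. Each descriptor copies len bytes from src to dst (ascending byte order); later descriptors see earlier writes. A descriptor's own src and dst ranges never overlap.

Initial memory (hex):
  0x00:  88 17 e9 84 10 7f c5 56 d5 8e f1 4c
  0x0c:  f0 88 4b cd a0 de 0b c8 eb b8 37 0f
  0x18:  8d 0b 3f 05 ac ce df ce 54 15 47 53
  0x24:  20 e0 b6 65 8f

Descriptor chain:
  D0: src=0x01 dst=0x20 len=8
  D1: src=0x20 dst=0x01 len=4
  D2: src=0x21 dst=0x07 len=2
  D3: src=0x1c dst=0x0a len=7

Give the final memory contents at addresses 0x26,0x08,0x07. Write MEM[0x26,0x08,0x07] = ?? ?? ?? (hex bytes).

[0] 0x01->0x20 len=8 : 17 e9 84 10 7f c5 56 d5
[1] 0x20->0x01 len=4 : 17 e9 84 10
[2] 0x21->0x07 len=2 : e9 84
[3] 0x1c->0x0a len=7 : ac ce df ce 17 e9 84
query mem[0x26]=0x56, mem[0x08]=0x84, mem[0x07]=0xe9

MEM[0x26,0x08,0x07] = 56 84 e9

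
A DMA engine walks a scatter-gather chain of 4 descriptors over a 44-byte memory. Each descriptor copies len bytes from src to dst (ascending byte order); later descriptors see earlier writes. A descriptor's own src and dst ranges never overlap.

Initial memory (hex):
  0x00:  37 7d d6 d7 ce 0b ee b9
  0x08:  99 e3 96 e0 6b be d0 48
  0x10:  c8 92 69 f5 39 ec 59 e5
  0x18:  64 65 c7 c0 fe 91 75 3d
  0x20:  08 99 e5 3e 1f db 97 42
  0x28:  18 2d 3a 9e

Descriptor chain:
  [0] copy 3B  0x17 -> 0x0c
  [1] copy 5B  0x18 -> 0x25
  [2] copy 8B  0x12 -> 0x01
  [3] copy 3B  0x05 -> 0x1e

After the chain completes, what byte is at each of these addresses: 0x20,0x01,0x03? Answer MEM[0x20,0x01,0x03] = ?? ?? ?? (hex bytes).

  after D0: wrote 3B at 0x0c = e56465
  after D1: wrote 5B at 0x25 = 6465c7c0fe
  after D2: wrote 8B at 0x01 = 69f539ec59e56465
  after D3: wrote 3B at 0x1e = 59e564
query mem[0x20]=0x64, mem[0x01]=0x69, mem[0x03]=0x39

MEM[0x20,0x01,0x03] = 64 69 39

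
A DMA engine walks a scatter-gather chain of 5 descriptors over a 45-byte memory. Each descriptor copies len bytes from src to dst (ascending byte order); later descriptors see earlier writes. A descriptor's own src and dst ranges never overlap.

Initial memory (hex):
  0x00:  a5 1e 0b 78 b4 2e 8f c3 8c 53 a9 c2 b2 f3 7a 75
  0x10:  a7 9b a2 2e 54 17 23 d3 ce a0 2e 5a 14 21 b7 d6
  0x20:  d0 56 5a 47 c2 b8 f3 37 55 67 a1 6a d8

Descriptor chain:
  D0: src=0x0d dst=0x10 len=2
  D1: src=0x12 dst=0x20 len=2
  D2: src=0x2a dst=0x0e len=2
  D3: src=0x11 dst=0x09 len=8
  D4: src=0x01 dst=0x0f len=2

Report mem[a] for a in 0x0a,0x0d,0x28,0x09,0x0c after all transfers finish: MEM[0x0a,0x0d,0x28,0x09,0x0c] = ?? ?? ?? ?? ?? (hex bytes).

[0] 0x0d->0x10 len=2 : f3 7a
[1] 0x12->0x20 len=2 : a2 2e
[2] 0x2a->0x0e len=2 : a1 6a
[3] 0x11->0x09 len=8 : 7a a2 2e 54 17 23 d3 ce
[4] 0x01->0x0f len=2 : 1e 0b
query mem[0x0a]=0xa2, mem[0x0d]=0x17, mem[0x28]=0x55, mem[0x09]=0x7a, mem[0x0c]=0x54

MEM[0x0a,0x0d,0x28,0x09,0x0c] = a2 17 55 7a 54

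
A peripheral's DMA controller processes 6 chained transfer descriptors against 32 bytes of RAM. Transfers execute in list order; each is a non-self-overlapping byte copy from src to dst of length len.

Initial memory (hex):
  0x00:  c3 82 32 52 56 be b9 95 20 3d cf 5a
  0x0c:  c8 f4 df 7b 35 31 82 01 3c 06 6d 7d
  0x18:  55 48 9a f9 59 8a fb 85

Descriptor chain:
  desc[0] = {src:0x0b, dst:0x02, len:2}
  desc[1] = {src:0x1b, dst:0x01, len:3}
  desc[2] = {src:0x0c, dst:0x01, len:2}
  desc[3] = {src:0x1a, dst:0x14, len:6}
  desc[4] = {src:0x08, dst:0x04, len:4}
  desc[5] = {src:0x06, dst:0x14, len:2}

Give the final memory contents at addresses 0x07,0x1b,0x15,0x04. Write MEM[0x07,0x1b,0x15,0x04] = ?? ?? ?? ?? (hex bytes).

  after D0: wrote 2B at 0x02 = 5ac8
  after D1: wrote 3B at 0x01 = f9598a
  after D2: wrote 2B at 0x01 = c8f4
  after D3: wrote 6B at 0x14 = 9af9598afb85
  after D4: wrote 4B at 0x04 = 203dcf5a
  after D5: wrote 2B at 0x14 = cf5a
query mem[0x07]=0x5a, mem[0x1b]=0xf9, mem[0x15]=0x5a, mem[0x04]=0x20

MEM[0x07,0x1b,0x15,0x04] = 5a f9 5a 20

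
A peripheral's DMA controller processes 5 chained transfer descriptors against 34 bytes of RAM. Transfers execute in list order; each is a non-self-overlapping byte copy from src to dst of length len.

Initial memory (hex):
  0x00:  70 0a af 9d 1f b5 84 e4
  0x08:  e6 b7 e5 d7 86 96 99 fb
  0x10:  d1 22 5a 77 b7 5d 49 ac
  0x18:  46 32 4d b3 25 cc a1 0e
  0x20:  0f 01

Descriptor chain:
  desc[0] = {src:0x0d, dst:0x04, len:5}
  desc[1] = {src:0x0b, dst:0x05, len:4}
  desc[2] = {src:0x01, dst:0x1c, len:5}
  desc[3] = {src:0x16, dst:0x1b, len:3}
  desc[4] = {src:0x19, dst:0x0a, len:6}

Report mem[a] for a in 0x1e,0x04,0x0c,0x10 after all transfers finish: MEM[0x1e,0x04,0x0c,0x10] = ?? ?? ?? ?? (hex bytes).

MEM[0x1e,0x04,0x0c,0x10] = 9d 96 49 d1

#0 dst[0x04+5] := {0x96,0x99,0xfb,0xd1,0x22}
#1 dst[0x05+4] := {0xd7,0x86,0x96,0x99}
#2 dst[0x1c+5] := {0x0a,0xaf,0x9d,0x96,0xd7}
#3 dst[0x1b+3] := {0x49,0xac,0x46}
#4 dst[0x0a+6] := {0x32,0x4d,0x49,0xac,0x46,0x9d}
query mem[0x1e]=0x9d, mem[0x04]=0x96, mem[0x0c]=0x49, mem[0x10]=0xd1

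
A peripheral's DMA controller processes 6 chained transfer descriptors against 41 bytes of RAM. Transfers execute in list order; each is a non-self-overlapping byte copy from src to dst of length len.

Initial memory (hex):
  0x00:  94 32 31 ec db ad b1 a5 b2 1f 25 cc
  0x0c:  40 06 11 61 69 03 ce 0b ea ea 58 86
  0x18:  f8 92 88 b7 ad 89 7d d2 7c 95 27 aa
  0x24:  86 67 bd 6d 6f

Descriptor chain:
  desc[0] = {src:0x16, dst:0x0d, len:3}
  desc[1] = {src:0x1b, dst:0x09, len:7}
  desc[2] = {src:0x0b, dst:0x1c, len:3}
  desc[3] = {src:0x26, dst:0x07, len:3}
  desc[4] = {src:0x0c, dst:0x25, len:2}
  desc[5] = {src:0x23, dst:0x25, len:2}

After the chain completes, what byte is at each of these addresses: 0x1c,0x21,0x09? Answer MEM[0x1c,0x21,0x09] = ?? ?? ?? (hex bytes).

#0 dst[0x0d+3] := {0x58,0x86,0xf8}
#1 dst[0x09+7] := {0xb7,0xad,0x89,0x7d,0xd2,0x7c,0x95}
#2 dst[0x1c+3] := {0x89,0x7d,0xd2}
#3 dst[0x07+3] := {0xbd,0x6d,0x6f}
#4 dst[0x25+2] := {0x7d,0xd2}
#5 dst[0x25+2] := {0xaa,0x86}
query mem[0x1c]=0x89, mem[0x21]=0x95, mem[0x09]=0x6f

MEM[0x1c,0x21,0x09] = 89 95 6f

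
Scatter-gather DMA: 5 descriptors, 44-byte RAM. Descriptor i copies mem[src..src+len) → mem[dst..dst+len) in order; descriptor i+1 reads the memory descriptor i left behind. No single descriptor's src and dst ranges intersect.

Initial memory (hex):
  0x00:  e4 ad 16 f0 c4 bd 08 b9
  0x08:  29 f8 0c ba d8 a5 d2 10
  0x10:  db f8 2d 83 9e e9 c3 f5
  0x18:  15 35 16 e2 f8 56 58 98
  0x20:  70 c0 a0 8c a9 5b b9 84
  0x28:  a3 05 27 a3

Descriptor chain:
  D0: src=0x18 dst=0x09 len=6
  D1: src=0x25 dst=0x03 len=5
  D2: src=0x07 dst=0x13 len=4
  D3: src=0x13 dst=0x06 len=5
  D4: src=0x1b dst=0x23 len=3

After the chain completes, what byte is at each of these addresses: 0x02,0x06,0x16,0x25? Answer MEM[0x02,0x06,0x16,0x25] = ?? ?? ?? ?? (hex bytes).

MEM[0x02,0x06,0x16,0x25] = 16 05 35 56

#0 dst[0x09+6] := {0x15,0x35,0x16,0xe2,0xf8,0x56}
#1 dst[0x03+5] := {0x5b,0xb9,0x84,0xa3,0x05}
#2 dst[0x13+4] := {0x05,0x29,0x15,0x35}
#3 dst[0x06+5] := {0x05,0x29,0x15,0x35,0xf5}
#4 dst[0x23+3] := {0xe2,0xf8,0x56}
query mem[0x02]=0x16, mem[0x06]=0x05, mem[0x16]=0x35, mem[0x25]=0x56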